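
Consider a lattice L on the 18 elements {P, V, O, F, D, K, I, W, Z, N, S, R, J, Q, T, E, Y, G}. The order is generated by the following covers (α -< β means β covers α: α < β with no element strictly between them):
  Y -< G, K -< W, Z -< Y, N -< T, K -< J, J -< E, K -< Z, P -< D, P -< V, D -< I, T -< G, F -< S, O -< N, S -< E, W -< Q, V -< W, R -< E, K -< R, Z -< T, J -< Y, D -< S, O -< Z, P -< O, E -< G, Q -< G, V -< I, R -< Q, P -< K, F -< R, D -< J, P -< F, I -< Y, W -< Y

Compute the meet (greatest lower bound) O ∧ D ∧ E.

Common lower bounds of {O, D, E}: P.
The greatest among these is P.

P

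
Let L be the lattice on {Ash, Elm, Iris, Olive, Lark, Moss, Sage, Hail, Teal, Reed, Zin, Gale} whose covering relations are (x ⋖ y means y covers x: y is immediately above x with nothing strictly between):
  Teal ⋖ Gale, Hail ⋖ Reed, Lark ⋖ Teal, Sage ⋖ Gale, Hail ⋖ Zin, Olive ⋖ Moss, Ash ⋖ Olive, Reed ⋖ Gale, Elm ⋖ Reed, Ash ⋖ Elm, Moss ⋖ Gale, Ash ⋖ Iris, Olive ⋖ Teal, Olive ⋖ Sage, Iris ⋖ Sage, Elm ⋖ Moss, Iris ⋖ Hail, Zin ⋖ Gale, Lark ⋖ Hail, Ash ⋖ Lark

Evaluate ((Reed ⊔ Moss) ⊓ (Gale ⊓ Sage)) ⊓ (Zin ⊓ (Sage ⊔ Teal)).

Reed ∨ Moss = Gale
Gale ∧ Sage = Sage
Gale ∧ Sage = Sage
Sage ∨ Teal = Gale
Zin ∧ Gale = Zin
Sage ∧ Zin = Iris

Iris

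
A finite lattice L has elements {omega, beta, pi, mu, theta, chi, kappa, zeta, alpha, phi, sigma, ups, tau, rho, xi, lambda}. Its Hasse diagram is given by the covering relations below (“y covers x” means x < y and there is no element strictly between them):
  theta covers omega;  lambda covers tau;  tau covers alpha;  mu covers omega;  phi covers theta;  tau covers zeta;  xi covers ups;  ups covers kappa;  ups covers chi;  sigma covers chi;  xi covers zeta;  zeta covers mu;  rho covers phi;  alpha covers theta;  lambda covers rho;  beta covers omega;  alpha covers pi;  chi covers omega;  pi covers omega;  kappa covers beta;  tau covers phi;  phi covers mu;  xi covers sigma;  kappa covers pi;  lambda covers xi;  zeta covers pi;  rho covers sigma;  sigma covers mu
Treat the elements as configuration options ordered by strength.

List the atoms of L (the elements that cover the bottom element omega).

beta, chi, mu, pi, theta

The atoms are exactly the elements that cover omega: beta, chi, mu, pi, theta.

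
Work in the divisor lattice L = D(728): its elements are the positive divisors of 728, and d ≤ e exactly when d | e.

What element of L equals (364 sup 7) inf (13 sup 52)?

364 ∨ 7 = 364
13 ∨ 52 = 52
364 ∧ 52 = 52

52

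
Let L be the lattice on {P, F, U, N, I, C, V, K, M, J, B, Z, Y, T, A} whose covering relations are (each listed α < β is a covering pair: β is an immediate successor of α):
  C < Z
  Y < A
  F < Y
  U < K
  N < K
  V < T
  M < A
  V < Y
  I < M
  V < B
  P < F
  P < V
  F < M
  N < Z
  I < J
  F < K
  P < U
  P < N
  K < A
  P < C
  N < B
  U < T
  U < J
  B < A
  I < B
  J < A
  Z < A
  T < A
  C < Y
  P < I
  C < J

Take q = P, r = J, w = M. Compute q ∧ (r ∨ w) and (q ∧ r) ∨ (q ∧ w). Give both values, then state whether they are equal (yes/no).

r ∨ w = A, so q ∧ (r ∨ w) = P ∧ A = P.
q ∧ r = P and q ∧ w = P, so (q ∧ r) ∨ (q ∧ w) = P ∨ P = P.
Equal: yes.

P; P; yes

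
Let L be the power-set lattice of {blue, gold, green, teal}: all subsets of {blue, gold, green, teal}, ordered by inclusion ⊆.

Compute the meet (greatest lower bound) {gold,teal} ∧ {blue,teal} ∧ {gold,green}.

{}

Common lower bounds of {{gold,teal}, {blue,teal}, {gold,green}}: {}.
The greatest among these is {}.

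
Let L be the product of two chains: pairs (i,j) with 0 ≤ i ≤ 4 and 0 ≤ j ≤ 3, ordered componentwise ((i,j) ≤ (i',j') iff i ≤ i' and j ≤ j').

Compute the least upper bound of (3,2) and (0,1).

Common upper bounds of {(3,2), (0,1)}: (3,2), (3,3), (4,2), (4,3).
The least among these is (3,2).

(3,2)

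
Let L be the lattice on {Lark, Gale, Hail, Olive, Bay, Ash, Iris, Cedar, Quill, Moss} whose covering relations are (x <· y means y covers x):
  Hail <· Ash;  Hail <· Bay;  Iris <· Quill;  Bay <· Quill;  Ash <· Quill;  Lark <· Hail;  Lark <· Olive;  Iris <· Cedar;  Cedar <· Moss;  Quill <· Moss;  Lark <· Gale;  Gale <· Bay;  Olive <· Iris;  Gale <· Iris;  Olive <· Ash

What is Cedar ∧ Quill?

Common lower bounds of {Cedar, Quill}: Gale, Iris, Lark, Olive.
The greatest among these is Iris.

Iris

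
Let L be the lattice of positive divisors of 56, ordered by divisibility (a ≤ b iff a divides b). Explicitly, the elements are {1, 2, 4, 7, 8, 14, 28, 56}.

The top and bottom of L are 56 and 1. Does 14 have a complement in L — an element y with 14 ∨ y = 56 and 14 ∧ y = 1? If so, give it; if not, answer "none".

For every candidate y, either 14 ∨ y ≠ 56 or 14 ∧ y ≠ 1; no complement exists.

none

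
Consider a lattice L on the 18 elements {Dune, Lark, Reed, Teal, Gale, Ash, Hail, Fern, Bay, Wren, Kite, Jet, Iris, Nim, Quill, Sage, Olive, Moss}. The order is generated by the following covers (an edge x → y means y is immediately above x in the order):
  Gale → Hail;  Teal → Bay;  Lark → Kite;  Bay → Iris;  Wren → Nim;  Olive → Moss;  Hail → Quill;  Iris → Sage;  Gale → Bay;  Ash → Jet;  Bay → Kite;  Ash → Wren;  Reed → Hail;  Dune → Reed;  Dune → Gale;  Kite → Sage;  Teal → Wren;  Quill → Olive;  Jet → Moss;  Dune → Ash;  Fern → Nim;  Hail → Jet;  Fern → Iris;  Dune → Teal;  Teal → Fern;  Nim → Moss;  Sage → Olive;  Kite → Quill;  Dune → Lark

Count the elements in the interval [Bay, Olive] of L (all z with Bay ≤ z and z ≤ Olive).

The interval [Bay, Olive] = {Bay, Iris, Kite, Olive, Quill, Sage}, which has 6 elements.

6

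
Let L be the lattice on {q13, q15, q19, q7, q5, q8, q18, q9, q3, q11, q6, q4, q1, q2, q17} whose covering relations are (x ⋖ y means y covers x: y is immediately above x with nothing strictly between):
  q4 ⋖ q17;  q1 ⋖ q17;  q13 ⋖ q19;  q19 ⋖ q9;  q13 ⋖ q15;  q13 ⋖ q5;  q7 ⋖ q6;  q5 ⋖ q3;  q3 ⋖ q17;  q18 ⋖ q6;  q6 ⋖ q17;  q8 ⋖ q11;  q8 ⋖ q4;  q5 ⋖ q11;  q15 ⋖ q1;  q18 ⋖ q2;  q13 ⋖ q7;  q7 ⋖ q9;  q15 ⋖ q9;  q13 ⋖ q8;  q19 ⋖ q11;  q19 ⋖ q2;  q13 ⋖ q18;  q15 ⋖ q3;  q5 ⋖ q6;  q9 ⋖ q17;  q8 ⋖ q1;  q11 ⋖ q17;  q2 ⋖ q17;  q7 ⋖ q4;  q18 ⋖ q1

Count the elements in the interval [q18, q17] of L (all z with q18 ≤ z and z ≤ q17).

The interval [q18, q17] = {q1, q17, q18, q2, q6}, which has 5 elements.

5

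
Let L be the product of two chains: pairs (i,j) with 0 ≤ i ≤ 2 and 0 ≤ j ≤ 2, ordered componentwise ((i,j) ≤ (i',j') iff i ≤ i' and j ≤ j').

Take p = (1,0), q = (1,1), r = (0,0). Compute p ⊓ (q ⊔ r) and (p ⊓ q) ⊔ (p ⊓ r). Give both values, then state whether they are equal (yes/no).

q ⊔ r = (1,1), so p ⊓ (q ⊔ r) = (1,0) ⊓ (1,1) = (1,0).
p ⊓ q = (1,0) and p ⊓ r = (0,0), so (p ⊓ q) ⊔ (p ⊓ r) = (1,0) ⊔ (0,0) = (1,0).
Equal: yes.

(1,0); (1,0); yes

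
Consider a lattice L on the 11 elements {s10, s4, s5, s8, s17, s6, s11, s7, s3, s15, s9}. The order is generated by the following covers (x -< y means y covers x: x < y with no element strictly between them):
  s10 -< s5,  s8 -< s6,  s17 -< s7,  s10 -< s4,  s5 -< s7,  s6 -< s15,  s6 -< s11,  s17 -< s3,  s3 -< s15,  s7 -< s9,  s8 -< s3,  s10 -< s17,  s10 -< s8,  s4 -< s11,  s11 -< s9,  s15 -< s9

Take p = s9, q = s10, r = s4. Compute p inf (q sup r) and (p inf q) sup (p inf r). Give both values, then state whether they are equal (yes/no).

q sup r = s4, so p inf (q sup r) = s9 inf s4 = s4.
p inf q = s10 and p inf r = s4, so (p inf q) sup (p inf r) = s10 sup s4 = s4.
Equal: yes.

s4; s4; yes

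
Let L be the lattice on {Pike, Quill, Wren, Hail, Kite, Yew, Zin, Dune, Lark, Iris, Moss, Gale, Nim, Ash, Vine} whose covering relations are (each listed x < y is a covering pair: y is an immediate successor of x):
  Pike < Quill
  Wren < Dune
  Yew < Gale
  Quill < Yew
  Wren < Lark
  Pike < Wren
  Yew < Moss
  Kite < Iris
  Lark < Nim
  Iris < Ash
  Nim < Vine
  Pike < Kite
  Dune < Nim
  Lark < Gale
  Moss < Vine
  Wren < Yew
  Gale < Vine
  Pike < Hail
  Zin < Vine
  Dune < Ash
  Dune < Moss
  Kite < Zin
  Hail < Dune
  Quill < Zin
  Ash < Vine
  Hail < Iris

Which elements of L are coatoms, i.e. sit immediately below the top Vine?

The coatoms are exactly the elements covered by Vine: Ash, Gale, Moss, Nim, Zin.

Ash, Gale, Moss, Nim, Zin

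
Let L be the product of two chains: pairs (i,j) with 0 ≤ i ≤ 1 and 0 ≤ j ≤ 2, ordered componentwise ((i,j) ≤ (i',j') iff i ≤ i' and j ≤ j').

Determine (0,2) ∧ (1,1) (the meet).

Common lower bounds of {(0,2), (1,1)}: (0,0), (0,1).
The greatest among these is (0,1).

(0,1)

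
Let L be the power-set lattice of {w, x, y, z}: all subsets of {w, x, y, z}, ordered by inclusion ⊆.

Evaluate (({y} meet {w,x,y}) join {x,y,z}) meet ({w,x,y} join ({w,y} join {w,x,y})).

{x,y}

{y} ∧ {w,x,y} = {y}
{y} ∨ {x,y,z} = {x,y,z}
{w,y} ∨ {w,x,y} = {w,x,y}
{w,x,y} ∨ {w,x,y} = {w,x,y}
{x,y,z} ∧ {w,x,y} = {x,y}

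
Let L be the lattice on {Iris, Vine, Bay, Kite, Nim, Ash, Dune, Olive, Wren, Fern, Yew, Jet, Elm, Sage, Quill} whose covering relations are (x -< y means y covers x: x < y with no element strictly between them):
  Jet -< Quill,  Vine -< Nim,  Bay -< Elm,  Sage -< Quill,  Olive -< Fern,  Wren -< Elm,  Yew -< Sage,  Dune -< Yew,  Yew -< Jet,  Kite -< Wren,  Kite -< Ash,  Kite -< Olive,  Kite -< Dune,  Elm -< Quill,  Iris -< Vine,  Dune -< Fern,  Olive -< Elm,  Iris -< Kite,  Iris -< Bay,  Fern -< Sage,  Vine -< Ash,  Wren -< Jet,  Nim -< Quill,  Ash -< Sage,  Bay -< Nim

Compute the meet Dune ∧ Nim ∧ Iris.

Iris

Common lower bounds of {Dune, Nim, Iris}: Iris.
The greatest among these is Iris.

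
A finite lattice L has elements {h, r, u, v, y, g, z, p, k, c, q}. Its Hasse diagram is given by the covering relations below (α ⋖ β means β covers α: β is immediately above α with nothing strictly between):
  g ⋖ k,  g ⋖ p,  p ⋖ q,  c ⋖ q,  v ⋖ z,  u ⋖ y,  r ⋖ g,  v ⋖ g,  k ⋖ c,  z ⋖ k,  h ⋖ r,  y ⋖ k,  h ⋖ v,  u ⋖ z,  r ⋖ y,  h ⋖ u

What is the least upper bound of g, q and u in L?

q

Common upper bounds of {g, q, u}: q.
The least among these is q.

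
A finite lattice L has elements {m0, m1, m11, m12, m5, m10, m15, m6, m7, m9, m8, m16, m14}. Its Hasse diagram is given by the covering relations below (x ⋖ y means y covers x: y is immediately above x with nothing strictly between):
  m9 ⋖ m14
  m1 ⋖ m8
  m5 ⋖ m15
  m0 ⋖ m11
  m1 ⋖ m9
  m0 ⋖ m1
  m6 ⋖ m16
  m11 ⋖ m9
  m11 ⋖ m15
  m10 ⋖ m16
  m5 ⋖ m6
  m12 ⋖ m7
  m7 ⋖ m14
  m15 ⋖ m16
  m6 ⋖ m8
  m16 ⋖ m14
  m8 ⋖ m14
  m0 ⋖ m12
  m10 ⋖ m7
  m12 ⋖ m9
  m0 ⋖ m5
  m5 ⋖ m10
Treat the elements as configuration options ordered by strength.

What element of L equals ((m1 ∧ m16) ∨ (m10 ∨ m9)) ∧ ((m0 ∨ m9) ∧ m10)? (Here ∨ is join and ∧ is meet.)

m0

m1 ∧ m16 = m0
m10 ∨ m9 = m14
m0 ∨ m14 = m14
m0 ∨ m9 = m9
m9 ∧ m10 = m0
m14 ∧ m0 = m0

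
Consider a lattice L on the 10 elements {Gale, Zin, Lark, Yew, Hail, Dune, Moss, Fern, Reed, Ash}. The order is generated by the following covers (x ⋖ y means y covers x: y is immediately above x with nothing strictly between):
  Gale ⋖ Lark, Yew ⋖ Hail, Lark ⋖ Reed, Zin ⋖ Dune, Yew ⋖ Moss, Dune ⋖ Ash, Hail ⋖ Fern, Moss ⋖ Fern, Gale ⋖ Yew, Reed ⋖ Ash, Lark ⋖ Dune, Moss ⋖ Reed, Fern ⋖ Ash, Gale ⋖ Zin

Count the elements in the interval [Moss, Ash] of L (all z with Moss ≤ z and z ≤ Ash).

The interval [Moss, Ash] = {Ash, Fern, Moss, Reed}, which has 4 elements.

4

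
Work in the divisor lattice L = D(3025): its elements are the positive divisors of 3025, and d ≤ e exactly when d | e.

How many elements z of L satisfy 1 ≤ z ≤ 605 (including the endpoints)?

The interval [1, 605] = {1, 11, 121, 5, 55, 605}, which has 6 elements.

6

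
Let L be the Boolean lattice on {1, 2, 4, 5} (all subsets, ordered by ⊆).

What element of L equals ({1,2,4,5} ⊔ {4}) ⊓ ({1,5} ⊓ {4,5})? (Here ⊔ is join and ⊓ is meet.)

{5}

{1,2,4,5} ∨ {4} = {1,2,4,5}
{1,5} ∧ {4,5} = {5}
{1,2,4,5} ∧ {5} = {5}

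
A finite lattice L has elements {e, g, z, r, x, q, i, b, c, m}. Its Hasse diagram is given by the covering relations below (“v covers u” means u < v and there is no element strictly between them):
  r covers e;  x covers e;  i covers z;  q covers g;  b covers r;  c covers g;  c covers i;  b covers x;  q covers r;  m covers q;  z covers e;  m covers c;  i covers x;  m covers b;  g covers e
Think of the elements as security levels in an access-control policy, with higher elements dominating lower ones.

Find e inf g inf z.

Common lower bounds of {e, g, z}: e.
The greatest among these is e.

e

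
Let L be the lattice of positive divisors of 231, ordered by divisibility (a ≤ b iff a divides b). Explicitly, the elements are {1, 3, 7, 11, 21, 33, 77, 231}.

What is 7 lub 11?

In the divisibility order, the join is the least common multiple: lcm(7, 11) = 77.

77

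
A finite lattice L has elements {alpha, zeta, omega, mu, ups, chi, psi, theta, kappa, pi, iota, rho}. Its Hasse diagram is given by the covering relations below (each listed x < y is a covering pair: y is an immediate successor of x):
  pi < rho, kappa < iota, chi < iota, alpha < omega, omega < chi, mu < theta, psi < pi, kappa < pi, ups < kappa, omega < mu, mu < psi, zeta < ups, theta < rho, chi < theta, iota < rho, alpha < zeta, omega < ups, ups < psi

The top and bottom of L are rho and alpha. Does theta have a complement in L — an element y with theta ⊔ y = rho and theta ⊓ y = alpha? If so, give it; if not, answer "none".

zeta

Need y with theta ∨ y = rho and theta ∧ y = alpha.
Checking each element gives: zeta.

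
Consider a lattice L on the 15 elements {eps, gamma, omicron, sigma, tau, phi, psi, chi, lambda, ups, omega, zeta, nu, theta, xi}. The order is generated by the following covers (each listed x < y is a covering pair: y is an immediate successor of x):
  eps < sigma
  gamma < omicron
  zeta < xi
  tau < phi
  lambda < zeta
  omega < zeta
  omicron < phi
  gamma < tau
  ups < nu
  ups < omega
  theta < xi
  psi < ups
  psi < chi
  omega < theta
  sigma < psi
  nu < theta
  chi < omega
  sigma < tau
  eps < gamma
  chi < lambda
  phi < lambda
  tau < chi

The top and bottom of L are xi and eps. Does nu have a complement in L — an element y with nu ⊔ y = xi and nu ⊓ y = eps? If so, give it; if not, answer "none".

Need y with nu ∨ y = xi and nu ∧ y = eps.
Checking each element gives: omicron.

omicron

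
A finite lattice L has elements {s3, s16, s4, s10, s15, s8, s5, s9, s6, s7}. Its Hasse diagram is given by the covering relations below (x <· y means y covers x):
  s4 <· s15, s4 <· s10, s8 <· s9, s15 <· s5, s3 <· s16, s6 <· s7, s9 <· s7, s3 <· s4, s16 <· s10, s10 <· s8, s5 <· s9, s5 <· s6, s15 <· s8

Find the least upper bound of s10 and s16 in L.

s10

Common upper bounds of {s10, s16}: s10, s7, s8, s9.
The least among these is s10.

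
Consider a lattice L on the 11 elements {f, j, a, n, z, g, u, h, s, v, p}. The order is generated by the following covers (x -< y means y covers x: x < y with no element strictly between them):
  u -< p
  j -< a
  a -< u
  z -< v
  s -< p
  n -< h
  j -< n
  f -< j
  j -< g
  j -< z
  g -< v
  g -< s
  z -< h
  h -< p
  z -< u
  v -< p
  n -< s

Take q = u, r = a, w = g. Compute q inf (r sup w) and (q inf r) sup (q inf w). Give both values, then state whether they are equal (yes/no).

r sup w = p, so q inf (r sup w) = u inf p = u.
q inf r = a and q inf w = j, so (q inf r) sup (q inf w) = a sup j = a.
Equal: no.

u; a; no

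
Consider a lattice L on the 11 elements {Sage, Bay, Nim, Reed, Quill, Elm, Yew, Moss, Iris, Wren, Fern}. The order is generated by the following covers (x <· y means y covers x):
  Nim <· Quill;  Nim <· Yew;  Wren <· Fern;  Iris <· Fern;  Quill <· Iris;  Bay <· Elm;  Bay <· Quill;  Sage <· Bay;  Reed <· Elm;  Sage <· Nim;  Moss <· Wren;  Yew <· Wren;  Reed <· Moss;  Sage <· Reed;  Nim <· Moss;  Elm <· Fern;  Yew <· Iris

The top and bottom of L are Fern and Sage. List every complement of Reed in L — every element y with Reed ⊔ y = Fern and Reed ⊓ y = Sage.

Need y with Reed ∨ y = Fern and Reed ∧ y = Sage.
Checking each element gives: Iris, Quill.

Iris, Quill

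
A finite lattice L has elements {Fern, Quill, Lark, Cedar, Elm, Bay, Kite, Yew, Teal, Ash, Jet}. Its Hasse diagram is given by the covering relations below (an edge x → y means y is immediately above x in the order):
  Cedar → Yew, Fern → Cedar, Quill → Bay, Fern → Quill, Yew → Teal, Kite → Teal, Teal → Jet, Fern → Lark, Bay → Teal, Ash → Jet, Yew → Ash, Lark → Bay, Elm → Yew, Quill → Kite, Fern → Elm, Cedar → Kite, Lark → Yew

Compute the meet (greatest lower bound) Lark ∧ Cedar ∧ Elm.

Fern

Common lower bounds of {Lark, Cedar, Elm}: Fern.
The greatest among these is Fern.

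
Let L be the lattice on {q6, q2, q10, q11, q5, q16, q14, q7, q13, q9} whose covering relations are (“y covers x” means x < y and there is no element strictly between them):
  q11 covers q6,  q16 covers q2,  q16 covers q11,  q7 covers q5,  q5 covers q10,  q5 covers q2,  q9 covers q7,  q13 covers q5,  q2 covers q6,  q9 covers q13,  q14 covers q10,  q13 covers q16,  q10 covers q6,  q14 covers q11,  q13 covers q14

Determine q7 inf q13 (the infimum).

q5

Common lower bounds of {q7, q13}: q10, q2, q5, q6.
The greatest among these is q5.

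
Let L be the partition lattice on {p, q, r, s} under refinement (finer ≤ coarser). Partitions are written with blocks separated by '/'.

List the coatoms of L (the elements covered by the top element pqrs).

The coatoms are exactly the elements covered by pqrs: p/qrs, pq/rs, pqr/s, pqs/r, pr/qs, prs/q, ps/qr.

p/qrs, pq/rs, pqr/s, pqs/r, pr/qs, prs/q, ps/qr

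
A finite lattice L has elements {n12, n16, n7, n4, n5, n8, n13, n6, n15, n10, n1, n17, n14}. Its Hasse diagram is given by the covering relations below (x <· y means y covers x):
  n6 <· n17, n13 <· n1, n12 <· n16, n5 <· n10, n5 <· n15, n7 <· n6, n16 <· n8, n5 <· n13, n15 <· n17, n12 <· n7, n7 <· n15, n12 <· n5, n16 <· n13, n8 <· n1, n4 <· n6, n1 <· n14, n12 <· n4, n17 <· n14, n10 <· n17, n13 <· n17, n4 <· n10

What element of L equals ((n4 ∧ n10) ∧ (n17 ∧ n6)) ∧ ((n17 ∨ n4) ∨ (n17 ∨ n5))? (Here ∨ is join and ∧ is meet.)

n4

n4 ∧ n10 = n4
n17 ∧ n6 = n6
n4 ∧ n6 = n4
n17 ∨ n4 = n17
n17 ∨ n5 = n17
n17 ∨ n17 = n17
n4 ∧ n17 = n4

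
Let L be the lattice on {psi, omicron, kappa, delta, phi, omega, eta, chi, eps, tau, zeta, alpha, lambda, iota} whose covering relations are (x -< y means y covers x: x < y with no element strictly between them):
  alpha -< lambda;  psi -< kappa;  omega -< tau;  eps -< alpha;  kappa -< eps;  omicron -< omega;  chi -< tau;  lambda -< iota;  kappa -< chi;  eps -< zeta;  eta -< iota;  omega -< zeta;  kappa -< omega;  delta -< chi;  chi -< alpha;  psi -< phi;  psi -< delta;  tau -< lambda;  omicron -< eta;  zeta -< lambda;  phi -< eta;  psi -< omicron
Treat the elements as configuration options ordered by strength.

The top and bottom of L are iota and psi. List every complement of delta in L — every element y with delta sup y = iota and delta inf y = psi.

eta, phi

Need y with delta ∨ y = iota and delta ∧ y = psi.
Checking each element gives: eta, phi.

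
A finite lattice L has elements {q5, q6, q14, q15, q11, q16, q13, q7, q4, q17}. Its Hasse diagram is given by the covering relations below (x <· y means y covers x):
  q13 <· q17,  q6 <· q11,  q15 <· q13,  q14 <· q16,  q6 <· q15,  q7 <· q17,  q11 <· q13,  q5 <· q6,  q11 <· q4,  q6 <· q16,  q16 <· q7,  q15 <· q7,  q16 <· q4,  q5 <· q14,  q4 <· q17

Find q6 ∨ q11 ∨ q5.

Common upper bounds of {q6, q11, q5}: q11, q13, q17, q4.
The least among these is q11.

q11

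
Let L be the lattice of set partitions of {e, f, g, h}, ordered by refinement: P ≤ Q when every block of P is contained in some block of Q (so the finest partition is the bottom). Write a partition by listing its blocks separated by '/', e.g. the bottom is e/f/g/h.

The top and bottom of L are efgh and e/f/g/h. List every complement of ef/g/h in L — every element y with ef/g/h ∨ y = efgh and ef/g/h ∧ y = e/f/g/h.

e/fgh, eg/fh, egh/f, eh/fg

Need y with ef/g/h ∨ y = efgh and ef/g/h ∧ y = e/f/g/h.
Checking each element gives: e/fgh, eg/fh, egh/f, eh/fg.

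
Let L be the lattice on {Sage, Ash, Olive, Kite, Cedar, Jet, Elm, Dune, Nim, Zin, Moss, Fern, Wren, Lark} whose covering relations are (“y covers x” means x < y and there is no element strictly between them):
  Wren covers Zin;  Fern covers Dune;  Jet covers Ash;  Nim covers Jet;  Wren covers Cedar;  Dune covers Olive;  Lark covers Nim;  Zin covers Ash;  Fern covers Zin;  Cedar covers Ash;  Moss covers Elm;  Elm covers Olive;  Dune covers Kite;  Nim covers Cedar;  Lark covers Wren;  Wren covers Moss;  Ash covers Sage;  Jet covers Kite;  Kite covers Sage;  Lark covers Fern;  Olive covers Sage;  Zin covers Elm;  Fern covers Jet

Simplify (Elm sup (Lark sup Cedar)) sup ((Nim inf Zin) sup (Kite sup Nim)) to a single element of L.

Lark

Lark ∨ Cedar = Lark
Elm ∨ Lark = Lark
Nim ∧ Zin = Ash
Kite ∨ Nim = Nim
Ash ∨ Nim = Nim
Lark ∨ Nim = Lark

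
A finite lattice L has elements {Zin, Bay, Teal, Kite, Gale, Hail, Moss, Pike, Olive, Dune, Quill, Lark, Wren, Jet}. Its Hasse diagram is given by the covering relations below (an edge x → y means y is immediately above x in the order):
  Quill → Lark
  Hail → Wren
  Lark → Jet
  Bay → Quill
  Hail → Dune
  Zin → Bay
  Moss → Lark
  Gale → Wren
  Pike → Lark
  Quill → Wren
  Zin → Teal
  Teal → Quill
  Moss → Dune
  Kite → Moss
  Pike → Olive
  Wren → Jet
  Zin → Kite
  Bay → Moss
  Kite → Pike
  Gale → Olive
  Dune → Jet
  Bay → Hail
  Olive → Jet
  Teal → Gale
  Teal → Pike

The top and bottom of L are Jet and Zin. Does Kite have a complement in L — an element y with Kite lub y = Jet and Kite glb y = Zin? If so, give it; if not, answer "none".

Wren

Need y with Kite ∨ y = Jet and Kite ∧ y = Zin.
Checking each element gives: Wren.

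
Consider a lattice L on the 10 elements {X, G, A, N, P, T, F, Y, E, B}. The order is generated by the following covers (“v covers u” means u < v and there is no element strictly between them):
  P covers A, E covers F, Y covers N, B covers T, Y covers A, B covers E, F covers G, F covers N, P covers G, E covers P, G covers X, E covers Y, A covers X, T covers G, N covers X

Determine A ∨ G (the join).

P

Common upper bounds of {A, G}: B, E, P.
The least among these is P.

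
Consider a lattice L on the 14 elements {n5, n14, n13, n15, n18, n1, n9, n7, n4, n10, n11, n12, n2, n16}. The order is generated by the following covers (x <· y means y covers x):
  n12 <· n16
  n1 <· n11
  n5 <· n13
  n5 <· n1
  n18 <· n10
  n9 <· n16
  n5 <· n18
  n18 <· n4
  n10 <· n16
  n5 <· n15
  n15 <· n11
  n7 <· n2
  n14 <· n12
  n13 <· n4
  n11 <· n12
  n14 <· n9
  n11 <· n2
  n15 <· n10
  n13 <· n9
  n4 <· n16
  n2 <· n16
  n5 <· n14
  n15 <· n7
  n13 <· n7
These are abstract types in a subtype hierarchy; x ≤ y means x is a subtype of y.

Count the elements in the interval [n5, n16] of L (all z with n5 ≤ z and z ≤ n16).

The interval [n5, n16] = {n1, n10, n11, n12, n13, n14, n15, n16, n18, n2, n4, n5, n7, n9}, which has 14 elements.

14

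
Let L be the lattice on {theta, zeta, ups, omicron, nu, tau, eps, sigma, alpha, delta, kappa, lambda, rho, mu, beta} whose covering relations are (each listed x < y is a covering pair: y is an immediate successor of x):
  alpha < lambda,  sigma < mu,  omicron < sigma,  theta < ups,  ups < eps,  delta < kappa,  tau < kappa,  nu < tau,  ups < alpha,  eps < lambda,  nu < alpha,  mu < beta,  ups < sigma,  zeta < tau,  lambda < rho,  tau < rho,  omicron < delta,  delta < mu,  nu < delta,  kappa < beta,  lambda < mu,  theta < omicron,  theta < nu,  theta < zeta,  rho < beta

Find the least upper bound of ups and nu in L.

Common upper bounds of {ups, nu}: alpha, beta, lambda, mu, rho.
The least among these is alpha.

alpha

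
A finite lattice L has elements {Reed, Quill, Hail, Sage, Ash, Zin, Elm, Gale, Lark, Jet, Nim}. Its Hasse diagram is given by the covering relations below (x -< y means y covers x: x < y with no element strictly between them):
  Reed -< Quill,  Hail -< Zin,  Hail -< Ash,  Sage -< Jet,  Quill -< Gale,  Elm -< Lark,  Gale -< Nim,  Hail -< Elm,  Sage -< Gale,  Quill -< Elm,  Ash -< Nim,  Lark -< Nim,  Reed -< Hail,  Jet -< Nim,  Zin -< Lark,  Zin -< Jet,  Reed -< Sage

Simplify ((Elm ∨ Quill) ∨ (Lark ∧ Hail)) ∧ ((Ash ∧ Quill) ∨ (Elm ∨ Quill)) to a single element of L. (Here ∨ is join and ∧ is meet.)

Elm

Elm ∨ Quill = Elm
Lark ∧ Hail = Hail
Elm ∨ Hail = Elm
Ash ∧ Quill = Reed
Elm ∨ Quill = Elm
Reed ∨ Elm = Elm
Elm ∧ Elm = Elm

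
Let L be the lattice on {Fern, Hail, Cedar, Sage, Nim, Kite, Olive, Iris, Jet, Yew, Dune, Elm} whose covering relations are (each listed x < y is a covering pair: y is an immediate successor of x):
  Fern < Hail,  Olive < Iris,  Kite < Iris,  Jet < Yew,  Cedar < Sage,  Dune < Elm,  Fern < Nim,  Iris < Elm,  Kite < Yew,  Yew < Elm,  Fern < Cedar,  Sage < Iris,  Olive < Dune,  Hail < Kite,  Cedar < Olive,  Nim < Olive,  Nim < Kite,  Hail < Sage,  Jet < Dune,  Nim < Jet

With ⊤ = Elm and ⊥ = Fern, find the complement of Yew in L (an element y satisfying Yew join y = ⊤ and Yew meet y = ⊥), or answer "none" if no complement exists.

Cedar

Need y with Yew ∨ y = Elm and Yew ∧ y = Fern.
Checking each element gives: Cedar.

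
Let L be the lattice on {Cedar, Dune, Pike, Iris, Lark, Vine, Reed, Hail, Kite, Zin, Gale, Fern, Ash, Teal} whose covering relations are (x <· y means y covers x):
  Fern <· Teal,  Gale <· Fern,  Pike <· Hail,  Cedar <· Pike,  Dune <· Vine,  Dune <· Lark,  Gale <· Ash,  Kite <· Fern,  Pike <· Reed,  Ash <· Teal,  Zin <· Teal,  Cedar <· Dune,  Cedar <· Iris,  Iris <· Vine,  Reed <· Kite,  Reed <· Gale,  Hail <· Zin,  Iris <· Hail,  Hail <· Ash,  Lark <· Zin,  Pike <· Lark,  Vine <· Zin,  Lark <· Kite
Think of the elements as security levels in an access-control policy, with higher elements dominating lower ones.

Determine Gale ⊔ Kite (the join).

Fern

Common upper bounds of {Gale, Kite}: Fern, Teal.
The least among these is Fern.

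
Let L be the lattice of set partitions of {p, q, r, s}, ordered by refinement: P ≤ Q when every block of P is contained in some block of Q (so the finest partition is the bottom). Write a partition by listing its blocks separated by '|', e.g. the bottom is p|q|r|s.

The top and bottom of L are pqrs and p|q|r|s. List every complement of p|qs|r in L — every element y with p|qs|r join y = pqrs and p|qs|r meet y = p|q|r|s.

Need y with p|qs|r ∨ y = pqrs and p|qs|r ∧ y = p|q|r|s.
Checking each element gives: pqr|s, pq|rs, prs|q, ps|qr.

pqr|s, pq|rs, prs|q, ps|qr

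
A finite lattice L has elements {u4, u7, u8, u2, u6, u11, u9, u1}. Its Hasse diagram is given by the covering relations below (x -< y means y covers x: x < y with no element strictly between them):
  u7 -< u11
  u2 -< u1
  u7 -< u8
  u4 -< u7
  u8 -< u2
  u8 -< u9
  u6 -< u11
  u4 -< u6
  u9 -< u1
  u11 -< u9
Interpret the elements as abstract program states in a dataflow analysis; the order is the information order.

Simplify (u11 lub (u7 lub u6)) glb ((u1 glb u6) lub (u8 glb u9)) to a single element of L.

u7 ∨ u6 = u11
u11 ∨ u11 = u11
u1 ∧ u6 = u6
u8 ∧ u9 = u8
u6 ∨ u8 = u9
u11 ∧ u9 = u11

u11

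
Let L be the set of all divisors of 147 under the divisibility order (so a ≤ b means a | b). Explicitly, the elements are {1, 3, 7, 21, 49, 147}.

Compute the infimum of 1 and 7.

1

Common lower bounds of {1, 7}: 1.
The greatest among these is 1.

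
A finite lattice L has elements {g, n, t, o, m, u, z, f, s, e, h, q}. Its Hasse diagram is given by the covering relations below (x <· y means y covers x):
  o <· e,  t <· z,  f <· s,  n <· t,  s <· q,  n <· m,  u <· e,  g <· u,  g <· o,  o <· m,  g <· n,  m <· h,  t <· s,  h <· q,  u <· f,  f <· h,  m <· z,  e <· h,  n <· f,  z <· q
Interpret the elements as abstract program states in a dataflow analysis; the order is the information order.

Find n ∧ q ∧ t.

n

Common lower bounds of {n, q, t}: g, n.
The greatest among these is n.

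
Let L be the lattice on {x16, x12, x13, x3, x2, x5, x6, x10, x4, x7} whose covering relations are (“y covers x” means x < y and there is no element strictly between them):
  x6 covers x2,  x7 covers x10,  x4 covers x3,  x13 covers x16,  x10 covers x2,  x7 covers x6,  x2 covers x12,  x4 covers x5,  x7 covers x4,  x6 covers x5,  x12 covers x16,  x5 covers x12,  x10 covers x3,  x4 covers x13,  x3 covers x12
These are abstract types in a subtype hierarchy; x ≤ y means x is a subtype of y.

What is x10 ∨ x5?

x7

Common upper bounds of {x10, x5}: x7.
The least among these is x7.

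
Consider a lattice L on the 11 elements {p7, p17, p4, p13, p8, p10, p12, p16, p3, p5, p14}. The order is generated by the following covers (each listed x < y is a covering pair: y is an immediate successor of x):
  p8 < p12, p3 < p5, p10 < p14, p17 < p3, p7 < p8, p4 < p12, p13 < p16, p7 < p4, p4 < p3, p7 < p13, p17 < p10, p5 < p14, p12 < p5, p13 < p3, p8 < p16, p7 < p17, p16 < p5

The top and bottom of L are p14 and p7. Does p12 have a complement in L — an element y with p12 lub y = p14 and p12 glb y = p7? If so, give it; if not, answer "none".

Need y with p12 ∨ y = p14 and p12 ∧ y = p7.
Checking each element gives: p10.

p10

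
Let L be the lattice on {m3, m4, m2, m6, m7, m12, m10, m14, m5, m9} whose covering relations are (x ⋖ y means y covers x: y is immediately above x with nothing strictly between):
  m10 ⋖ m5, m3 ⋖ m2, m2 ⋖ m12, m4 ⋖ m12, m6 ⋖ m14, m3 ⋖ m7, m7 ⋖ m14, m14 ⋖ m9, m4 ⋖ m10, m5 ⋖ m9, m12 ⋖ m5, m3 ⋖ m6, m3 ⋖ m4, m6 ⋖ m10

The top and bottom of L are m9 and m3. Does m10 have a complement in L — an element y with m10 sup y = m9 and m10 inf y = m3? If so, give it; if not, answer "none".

m7

Need y with m10 ∨ y = m9 and m10 ∧ y = m3.
Checking each element gives: m7.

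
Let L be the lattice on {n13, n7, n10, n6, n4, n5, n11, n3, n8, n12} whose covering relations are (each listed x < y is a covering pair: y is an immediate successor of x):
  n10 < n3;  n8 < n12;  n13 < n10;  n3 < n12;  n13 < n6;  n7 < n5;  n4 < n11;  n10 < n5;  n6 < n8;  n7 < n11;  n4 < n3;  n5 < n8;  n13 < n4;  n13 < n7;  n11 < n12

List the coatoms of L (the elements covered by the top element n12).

The coatoms are exactly the elements covered by n12: n11, n3, n8.

n11, n3, n8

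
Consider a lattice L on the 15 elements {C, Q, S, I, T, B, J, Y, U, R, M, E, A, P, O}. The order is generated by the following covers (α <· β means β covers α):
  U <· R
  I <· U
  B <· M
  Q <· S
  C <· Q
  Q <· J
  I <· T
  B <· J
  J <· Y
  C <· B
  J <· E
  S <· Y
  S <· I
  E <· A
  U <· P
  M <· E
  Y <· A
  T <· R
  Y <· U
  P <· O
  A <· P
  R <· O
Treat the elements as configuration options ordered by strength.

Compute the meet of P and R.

U

Common lower bounds of {P, R}: B, C, I, J, Q, S, U, Y.
The greatest among these is U.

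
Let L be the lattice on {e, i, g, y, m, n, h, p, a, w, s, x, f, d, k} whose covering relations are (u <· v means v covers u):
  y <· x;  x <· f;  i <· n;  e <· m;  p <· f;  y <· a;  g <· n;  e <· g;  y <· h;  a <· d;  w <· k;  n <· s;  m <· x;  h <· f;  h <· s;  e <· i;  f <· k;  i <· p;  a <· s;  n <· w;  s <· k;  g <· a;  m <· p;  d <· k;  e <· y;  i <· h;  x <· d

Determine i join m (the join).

p

Common upper bounds of {i, m}: f, k, p.
The least among these is p.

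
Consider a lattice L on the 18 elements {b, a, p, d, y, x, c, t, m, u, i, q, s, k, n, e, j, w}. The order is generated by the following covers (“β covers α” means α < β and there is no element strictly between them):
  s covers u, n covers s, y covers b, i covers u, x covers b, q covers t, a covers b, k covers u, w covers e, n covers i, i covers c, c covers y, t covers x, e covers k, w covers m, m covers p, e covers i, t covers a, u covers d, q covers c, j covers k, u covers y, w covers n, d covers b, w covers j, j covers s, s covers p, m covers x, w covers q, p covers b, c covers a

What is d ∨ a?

i

Common upper bounds of {d, a}: e, i, n, w.
The least among these is i.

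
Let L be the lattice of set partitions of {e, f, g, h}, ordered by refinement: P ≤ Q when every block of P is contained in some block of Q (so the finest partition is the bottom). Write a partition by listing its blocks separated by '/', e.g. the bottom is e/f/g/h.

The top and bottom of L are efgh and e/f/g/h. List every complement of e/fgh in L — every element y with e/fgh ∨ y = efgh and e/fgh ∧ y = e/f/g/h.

Need y with e/fgh ∨ y = efgh and e/fgh ∧ y = e/f/g/h.
Checking each element gives: ef/g/h, eg/f/h, eh/f/g.

ef/g/h, eg/f/h, eh/f/g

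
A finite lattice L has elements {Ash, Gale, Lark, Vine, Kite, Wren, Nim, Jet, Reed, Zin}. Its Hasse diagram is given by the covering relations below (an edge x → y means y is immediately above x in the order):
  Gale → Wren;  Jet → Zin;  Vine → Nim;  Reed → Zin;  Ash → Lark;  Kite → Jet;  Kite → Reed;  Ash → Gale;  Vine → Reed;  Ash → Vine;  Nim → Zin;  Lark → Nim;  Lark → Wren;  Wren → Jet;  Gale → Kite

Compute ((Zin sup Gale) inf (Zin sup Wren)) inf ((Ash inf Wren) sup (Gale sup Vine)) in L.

Zin ∨ Gale = Zin
Zin ∨ Wren = Zin
Zin ∧ Zin = Zin
Ash ∧ Wren = Ash
Gale ∨ Vine = Reed
Ash ∨ Reed = Reed
Zin ∧ Reed = Reed

Reed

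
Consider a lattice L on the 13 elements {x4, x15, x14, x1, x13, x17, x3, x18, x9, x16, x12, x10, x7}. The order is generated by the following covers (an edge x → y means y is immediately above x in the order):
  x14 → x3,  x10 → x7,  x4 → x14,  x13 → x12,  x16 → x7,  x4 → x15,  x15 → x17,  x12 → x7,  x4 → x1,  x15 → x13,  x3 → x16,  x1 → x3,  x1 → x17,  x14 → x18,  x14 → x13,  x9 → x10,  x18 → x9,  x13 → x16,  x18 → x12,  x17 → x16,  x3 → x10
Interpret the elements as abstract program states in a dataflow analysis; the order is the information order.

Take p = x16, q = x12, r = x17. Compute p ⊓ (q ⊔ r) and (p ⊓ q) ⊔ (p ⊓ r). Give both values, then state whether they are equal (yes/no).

x16; x16; yes

q ⊔ r = x7, so p ⊓ (q ⊔ r) = x16 ⊓ x7 = x16.
p ⊓ q = x13 and p ⊓ r = x17, so (p ⊓ q) ⊔ (p ⊓ r) = x13 ⊔ x17 = x16.
Equal: yes.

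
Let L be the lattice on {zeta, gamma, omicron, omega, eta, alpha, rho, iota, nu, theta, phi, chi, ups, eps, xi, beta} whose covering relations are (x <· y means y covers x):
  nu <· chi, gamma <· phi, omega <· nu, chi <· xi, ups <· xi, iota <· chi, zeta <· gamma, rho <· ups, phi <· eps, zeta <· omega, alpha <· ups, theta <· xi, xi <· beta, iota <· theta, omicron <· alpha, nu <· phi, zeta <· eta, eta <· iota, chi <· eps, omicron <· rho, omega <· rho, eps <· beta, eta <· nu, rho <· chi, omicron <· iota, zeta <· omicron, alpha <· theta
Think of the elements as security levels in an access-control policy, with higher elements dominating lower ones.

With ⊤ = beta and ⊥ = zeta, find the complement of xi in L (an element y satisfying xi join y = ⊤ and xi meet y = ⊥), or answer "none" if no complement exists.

Need y with xi ∨ y = beta and xi ∧ y = zeta.
Checking each element gives: gamma.

gamma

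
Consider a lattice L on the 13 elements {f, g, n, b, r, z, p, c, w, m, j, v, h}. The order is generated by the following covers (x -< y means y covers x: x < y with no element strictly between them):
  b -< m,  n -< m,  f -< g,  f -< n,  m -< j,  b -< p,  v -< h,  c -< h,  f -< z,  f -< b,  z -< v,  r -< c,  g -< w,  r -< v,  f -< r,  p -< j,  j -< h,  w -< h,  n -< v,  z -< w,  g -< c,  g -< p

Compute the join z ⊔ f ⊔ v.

v

Common upper bounds of {z, f, v}: h, v.
The least among these is v.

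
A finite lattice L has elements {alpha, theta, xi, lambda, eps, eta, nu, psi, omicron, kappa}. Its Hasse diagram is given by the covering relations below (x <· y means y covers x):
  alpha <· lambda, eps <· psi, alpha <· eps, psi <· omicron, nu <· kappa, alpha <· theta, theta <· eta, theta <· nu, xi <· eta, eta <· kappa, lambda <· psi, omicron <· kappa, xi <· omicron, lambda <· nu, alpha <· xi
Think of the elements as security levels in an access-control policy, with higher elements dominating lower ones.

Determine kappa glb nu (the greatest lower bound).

Common lower bounds of {kappa, nu}: alpha, lambda, nu, theta.
The greatest among these is nu.

nu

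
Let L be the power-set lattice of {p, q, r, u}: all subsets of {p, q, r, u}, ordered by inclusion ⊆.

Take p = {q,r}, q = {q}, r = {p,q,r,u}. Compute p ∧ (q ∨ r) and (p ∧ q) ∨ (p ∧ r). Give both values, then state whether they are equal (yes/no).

{q,r}; {q,r}; yes

q ∨ r = {p,q,r,u}, so p ∧ (q ∨ r) = {q,r} ∧ {p,q,r,u} = {q,r}.
p ∧ q = {q} and p ∧ r = {q,r}, so (p ∧ q) ∨ (p ∧ r) = {q} ∨ {q,r} = {q,r}.
Equal: yes.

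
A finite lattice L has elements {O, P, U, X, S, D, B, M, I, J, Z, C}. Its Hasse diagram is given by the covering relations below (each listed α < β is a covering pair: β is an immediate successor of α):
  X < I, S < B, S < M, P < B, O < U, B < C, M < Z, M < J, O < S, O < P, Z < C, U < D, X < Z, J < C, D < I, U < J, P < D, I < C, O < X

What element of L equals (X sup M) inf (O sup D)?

X ∨ M = Z
O ∨ D = D
Z ∧ D = O

O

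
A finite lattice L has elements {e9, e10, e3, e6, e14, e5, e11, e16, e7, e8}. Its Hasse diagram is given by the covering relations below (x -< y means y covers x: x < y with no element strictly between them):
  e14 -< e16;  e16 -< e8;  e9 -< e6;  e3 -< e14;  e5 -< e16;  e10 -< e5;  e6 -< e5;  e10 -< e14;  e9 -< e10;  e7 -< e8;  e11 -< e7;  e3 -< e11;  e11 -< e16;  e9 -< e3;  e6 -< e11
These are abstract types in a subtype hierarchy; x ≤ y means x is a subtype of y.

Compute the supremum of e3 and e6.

Common upper bounds of {e3, e6}: e11, e16, e7, e8.
The least among these is e11.

e11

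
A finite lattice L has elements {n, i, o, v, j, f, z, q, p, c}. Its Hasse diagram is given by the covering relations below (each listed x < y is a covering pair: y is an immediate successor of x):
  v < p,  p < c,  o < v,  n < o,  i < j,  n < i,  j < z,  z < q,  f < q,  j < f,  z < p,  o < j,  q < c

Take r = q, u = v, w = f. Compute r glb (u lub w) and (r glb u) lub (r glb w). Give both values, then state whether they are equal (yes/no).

q; f; no

u lub w = c, so r glb (u lub w) = q glb c = q.
r glb u = o and r glb w = f, so (r glb u) lub (r glb w) = o lub f = f.
Equal: no.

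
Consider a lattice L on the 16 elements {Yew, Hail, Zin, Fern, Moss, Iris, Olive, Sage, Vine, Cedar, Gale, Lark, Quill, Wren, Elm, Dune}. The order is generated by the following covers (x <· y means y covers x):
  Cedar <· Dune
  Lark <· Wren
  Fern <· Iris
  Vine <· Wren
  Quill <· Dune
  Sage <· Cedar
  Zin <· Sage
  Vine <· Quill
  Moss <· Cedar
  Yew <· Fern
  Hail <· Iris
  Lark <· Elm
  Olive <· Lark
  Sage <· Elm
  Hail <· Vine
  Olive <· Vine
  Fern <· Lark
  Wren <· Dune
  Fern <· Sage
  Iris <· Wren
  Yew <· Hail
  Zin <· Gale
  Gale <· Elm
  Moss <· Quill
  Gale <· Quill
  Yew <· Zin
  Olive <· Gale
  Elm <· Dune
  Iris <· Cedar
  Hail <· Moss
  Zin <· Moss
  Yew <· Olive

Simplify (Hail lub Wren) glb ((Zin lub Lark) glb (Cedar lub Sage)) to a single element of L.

Hail ∨ Wren = Wren
Zin ∨ Lark = Elm
Cedar ∨ Sage = Cedar
Elm ∧ Cedar = Sage
Wren ∧ Sage = Fern

Fern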